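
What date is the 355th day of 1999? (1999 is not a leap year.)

January has 31 days (355 − 31 = 324 remain).
February has 28 days (324 − 28 = 296 remain).
March has 31 days (296 − 31 = 265 remain).
April has 30 days (265 − 30 = 235 remain).
May has 31 days (235 − 31 = 204 remain).
June has 30 days (204 − 30 = 174 remain).
July has 31 days (174 − 31 = 143 remain).
August has 31 days (143 − 31 = 112 remain).
September has 30 days (112 − 30 = 82 remain).
October has 31 days (82 − 31 = 51 remain).
November has 30 days (51 − 30 = 21 remain).
21 into December → December 21.

21 December 1999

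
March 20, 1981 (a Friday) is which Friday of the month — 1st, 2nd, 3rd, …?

3rd

Day 20 falls in week ⌈20/7⌉ of the month.
Days 1–7 hold the 1st Friday, 8–14 the 2nd, 15–21 the 3rd, 22–28 the 4th, 29–31 the 5th.
20 is in the range for the 3rd.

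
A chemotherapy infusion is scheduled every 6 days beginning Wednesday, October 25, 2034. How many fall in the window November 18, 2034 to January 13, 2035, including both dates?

10

Occurrences land 6·i days after October 25, 2034 for i = 0, 1, 2, …
November 18, 2034 is 24 days after the start; 24 ÷ 6 = 4 remainder 0. First occurrence in the window: #5 on November 18, 2034 (4×6 = 24 days in).
January 13, 2035 is 80 days after the start; 80 ÷ 6 = 13 remainder 2. Last occurrence in the window: #14 on January 11, 2035.
Occurrences #5 through #14: 10 in total.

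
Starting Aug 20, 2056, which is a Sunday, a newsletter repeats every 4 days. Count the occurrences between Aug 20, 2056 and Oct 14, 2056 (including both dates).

14

Occurrences land 4·i days after Aug 20, 2056 for i = 0, 1, 2, …
The window opens on the start date, so the first occurrence inside is #1 on Aug 20, 2056.
Oct 14, 2056 is 55 days after the start; 55 ÷ 4 = 13 remainder 3. Last occurrence in the window: #14 on Oct 11, 2056.
Occurrences #1 through #14: 14 in total.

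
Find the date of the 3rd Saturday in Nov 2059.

Nov 15, 2059

The first Saturday of Nov 2059 is Nov 1.
The 3rd Saturday is 2 weeks later: 1 + 14 = 15.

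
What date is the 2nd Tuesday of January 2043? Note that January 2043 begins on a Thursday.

January 2043 begins on a Thursday, so the first Tuesday is January 6 (5 days later).
The 2nd Tuesday is 1 weeks later: 6 + 7 = 13.

13 January 2043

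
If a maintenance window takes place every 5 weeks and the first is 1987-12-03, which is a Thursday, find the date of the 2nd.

The 2nd occurrence is 1 interval after the first: 1 × 35 = 35 days after 1987-12-03.
December has 31 days — 28 days to the end of December leaves 7.
7 days into January → 1988-01-07.

1988-01-07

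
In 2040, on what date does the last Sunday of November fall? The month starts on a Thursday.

November 2040 begins on a Thursday, so the first Sunday is November 4 (3 days later).
November 2040 has 30 days. Adding weeks: 4, 11, 18, 25 — the last one ≤ 30 is the 25th.

25 November 2040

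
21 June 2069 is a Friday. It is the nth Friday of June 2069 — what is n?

Day 21 falls in week ⌈21/7⌉ of the month.
Days 1–7 hold the 1st Friday, 8–14 the 2nd, 15–21 the 3rd, 22–28 the 4th, 29–31 the 5th.
21 is in the range for the 3rd.

3rd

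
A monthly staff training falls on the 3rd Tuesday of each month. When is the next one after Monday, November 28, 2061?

November 2061 starts on a Tuesday; its first Tuesday is the 1st, so the 3rd Tuesday is the 15th — November 15, 2061.
That is not after November 28, 2061, so look at December 2061.
December 2061 starts on a Thursday; its first Tuesday is the 6th, so the 3rd Tuesday is the 20th — December 20, 2061.

December 20, 2061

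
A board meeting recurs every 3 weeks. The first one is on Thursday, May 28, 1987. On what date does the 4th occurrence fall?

The 4th occurrence is 3 intervals after the first: 3 × 21 = 63 days after May 28, 1987.
May has 31 days — 3 days to the end of May leaves 60.
Jun has 30 days (30 left).
30 days into Jul → Jul 30, 1987.

Jul 30, 1987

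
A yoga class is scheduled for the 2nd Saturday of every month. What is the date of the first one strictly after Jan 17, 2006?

Jan 2006 starts on a Sunday; its first Saturday is the 7th, so the 2nd Saturday is the 14th — Jan 14, 2006.
That is not after Jan 17, 2006, so look at Feb 2006.
Feb 2006 starts on a Wednesday; its first Saturday is the 4th, so the 2nd Saturday is the 11th — Feb 11, 2006.

Feb 11, 2006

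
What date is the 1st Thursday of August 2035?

August 2, 2035

The first Thursday of August 2035 is August 2.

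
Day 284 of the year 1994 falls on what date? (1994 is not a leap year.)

Oct 11, 1994

Jan has 31 days (284 − 31 = 253 remain).
Feb has 28 days (253 − 28 = 225 remain).
Mar has 31 days (225 − 31 = 194 remain).
Apr has 30 days (194 − 30 = 164 remain).
May has 31 days (164 − 31 = 133 remain).
Jun has 30 days (133 − 30 = 103 remain).
Jul has 31 days (103 − 31 = 72 remain).
Aug has 31 days (72 − 31 = 41 remain).
Sep has 30 days (41 − 30 = 11 remain).
11 into Oct → Oct 11.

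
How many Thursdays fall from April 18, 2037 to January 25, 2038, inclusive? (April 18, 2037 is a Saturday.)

April 18, 2037 is a Saturday; the first Thursday on or after it is April 23, 2037 (5 days later).
From April 23, 2037 to January 25, 2038: 7 + 31 + 30 + 31 + 31 + 30 + 31 + 30 + 31 + 25 = 277 days (rest of April, May, June, July, August, September, October, November, December, January).
277 ÷ 7 = 39 full weeks with remainder 4, so 39 more Thursdays after the first → 40.

40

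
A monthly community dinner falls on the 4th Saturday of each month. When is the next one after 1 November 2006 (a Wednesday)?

November 2006 starts on a Wednesday; its first Saturday is the 4th, so the 4th Saturday is the 25th — 25 November 2006.
25 November 2006 is after 1 November 2006, so that is the next one.

25 November 2006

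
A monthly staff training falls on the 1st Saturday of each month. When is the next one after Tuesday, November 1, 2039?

November 5, 2039

November 2039 starts on a Tuesday, so its 1st Saturday is November 5, 2039 (4 days in).
November 5, 2039 is after November 1, 2039, so that is the next one.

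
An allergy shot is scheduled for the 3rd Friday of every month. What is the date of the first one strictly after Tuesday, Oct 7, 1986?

Oct 1986 starts on a Wednesday; its first Friday is the 3rd, so the 3rd Friday is the 17th — Oct 17, 1986.
Oct 17, 1986 is after Oct 7, 1986, so that is the next one.

Oct 17, 1986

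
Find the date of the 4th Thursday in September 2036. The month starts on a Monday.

September 2036 begins on a Monday, so the first Thursday is September 4 (3 days later).
The 4th Thursday is 3 weeks later: 4 + 21 = 25.

25 September 2036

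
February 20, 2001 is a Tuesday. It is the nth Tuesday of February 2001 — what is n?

3rd

Day 20 falls in week ⌈20/7⌉ of the month.
Days 1–7 hold the 1st Tuesday, 8–14 the 2nd, 15–21 the 3rd, 22–28 the 4th, 29–31 the 5th.
20 is in the range for the 3rd.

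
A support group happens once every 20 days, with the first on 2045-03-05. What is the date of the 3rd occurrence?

2045-04-14

The 3rd occurrence is 2 intervals after the first: 2 × 20 = 40 days after 2045-03-05.
March has 31 days — 26 days to the end of March leaves 14.
14 days into April → 2045-04-14.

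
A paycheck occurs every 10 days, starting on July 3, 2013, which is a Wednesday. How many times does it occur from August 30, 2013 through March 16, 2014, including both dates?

Occurrences land 10·i days after July 3, 2013 for i = 0, 1, 2, …
August 30, 2013 is 58 days after the start; 58 ÷ 10 = 5 remainder 8; since the remainder is 8, round up to i = 6. First occurrence in the window: #7 on September 1, 2013 (6×10 = 60 days in).
March 16, 2014 is 256 days after the start; 256 ÷ 10 = 25 remainder 6. Last occurrence in the window: #26 on March 10, 2014.
Occurrences #7 through #26: 20 in total.

20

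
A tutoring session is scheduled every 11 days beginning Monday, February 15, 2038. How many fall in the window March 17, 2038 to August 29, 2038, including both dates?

15

Occurrences land 11·i days after February 15, 2038 for i = 0, 1, 2, …
March 17, 2038 is 30 days after the start; 30 ÷ 11 = 2 remainder 8; since the remainder is 8, round up to i = 3. First occurrence in the window: #4 on March 20, 2038 (3×11 = 33 days in).
August 29, 2038 is 195 days after the start; 195 ÷ 11 = 17 remainder 8. Last occurrence in the window: #18 on August 21, 2038.
Occurrences #4 through #18: 15 in total.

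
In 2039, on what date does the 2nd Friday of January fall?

January 14, 2039

The first Friday of January 2039 is January 7.
The 2nd Friday is 1 weeks later: 7 + 7 = 14.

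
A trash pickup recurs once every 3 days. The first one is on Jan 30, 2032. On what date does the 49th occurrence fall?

Jun 22, 2032

The 49th occurrence is 48 intervals after the first: 48 × 3 = 144 days after Jan 30, 2032.
Jan has 31 days — 1 day to the end of Jan leaves 143.
Feb has 29 days (114 left).
Mar has 31 days (83 left).
Apr has 30 days (53 left).
May has 31 days (22 left).
22 days into Jun → Jun 22, 2032.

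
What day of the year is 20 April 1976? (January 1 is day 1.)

111

Days in months before April: 31 + 29 + 31 = 91.
Plus 20 days into April → day 111.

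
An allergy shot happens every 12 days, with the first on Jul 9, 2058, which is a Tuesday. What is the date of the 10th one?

Oct 25, 2058

The 10th occurrence is 9 intervals after the first: 9 × 12 = 108 days after Jul 9, 2058.
Jul has 31 days — 22 days to the end of Jul leaves 86.
Aug has 31 days (55 left).
Sep has 30 days (25 left).
25 days into Oct → Oct 25, 2058.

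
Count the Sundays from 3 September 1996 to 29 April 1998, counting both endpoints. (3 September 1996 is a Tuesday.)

3 September 1996 is a Tuesday; the first Sunday on or after it is 8 September 1996 (5 days later).
From 8 September 1996 to 29 April 1998: 114 + 365 + 119 = 598 days (rest of 1996, 1997, to 29 April 1998 in 1998).
598 ÷ 7 = 85 full weeks with remainder 3, so 85 more Sundays after the first → 86.

86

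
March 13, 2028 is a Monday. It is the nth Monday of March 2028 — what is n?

2nd

Day 13 falls in week ⌈13/7⌉ of the month.
Days 1–7 hold the 1st Monday, 8–14 the 2nd, 15–21 the 3rd, 22–28 the 4th, 29–31 the 5th.
13 is in the range for the 2nd.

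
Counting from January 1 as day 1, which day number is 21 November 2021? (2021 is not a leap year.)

Days in months before November: 31 + 28 + 31 + 30 + 31 + 30 + 31 + 31 + 30 + 31 = 304.
Plus 21 days into November → day 325.

325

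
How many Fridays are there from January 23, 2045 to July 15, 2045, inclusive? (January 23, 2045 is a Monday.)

January 23, 2045 is a Monday; the first Friday on or after it is January 27, 2045 (4 days later).
From January 27, 2045 to July 15, 2045: 4 + 28 + 31 + 30 + 31 + 30 + 15 = 169 days (rest of January, February, March, April, May, June, July).
169 ÷ 7 = 24 full weeks with remainder 1, so 24 more Fridays after the first → 25.

25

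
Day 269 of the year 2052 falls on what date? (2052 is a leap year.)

September 25, 2052

January has 31 days (269 − 31 = 238 remain).
February has 29 days (238 − 29 = 209 remain).
March has 31 days (209 − 31 = 178 remain).
April has 30 days (178 − 30 = 148 remain).
May has 31 days (148 − 31 = 117 remain).
June has 30 days (117 − 30 = 87 remain).
July has 31 days (87 − 31 = 56 remain).
August has 31 days (56 − 31 = 25 remain).
25 into September → September 25.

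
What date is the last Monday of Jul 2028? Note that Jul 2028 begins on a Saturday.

Jul 31, 2028

Jul 2028 begins on a Saturday, so the first Monday is Jul 3 (2 days later).
Jul 2028 has 31 days. Adding weeks: 3, 10, 17, 24, 31 — the last one ≤ 31 is the 31st.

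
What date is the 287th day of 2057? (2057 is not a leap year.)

January has 31 days (287 − 31 = 256 remain).
February has 28 days (256 − 28 = 228 remain).
March has 31 days (228 − 31 = 197 remain).
April has 30 days (197 − 30 = 167 remain).
May has 31 days (167 − 31 = 136 remain).
June has 30 days (136 − 30 = 106 remain).
July has 31 days (106 − 31 = 75 remain).
August has 31 days (75 − 31 = 44 remain).
September has 30 days (44 − 30 = 14 remain).
14 into October → October 14.

14 October 2057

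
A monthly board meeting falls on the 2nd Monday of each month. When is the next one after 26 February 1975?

February 1975 starts on a Saturday; its first Monday is the 3rd, so the 2nd Monday is the 10th — 10 February 1975.
That is not after 26 February 1975, so look at March 1975.
March 1975 starts on a Saturday; its first Monday is the 3rd, so the 2nd Monday is the 10th — 10 March 1975.

10 March 1975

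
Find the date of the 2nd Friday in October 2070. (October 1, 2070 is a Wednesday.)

10 October 2070

October 2070 begins on a Wednesday, so the first Friday is October 3 (2 days later).
The 2nd Friday is 1 weeks later: 3 + 7 = 10.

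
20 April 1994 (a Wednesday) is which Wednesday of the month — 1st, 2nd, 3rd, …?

3rd

Day 20 falls in week ⌈20/7⌉ of the month.
Days 1–7 hold the 1st Wednesday, 8–14 the 2nd, 15–21 the 3rd, 22–28 the 4th, 29–31 the 5th.
20 is in the range for the 3rd.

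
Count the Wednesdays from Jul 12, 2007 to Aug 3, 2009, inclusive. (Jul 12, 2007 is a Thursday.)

107

Jul 12, 2007 is a Thursday; the first Wednesday on or after it is Jul 18, 2007 (6 days later).
From Jul 18, 2007 to Aug 3, 2009: 166 + 366 + 215 = 747 days (rest of 2007, 2008, to Aug 3, 2009 in 2009).
747 ÷ 7 = 106 full weeks with remainder 5, so 106 more Wednesdays after the first → 107.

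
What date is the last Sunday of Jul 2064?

Jul 27, 2064

Jul 2064 begins on a Tuesday, so the first Sunday is Jul 6 (5 days later).
Jul 2064 has 31 days. Adding weeks: 6, 13, 20, 27 — the last one ≤ 31 is the 27th.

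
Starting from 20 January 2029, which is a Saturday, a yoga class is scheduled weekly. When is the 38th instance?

The 38th occurrence is 37 intervals after the first: 37 × 7 = 259 days after 20 January 2029.
January has 31 days — 11 days to the end of January leaves 248.
February has 28 days (220 left).
March has 31 days (189 left).
April has 30 days (159 left).
May has 31 days (128 left).
June has 30 days (98 left).
July has 31 days (67 left).
August has 31 days (36 left).
September has 30 days (6 left).
6 days into October → 6 October 2029.

6 October 2029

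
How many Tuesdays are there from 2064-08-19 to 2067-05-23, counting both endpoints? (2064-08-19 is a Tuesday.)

144

2064-08-19 is a Tuesday; the first Tuesday on or after it is 2064-08-19.
From 2064-08-19 to 2067-05-23: 134 + 365 + 365 + 143 = 1007 days (rest of 2064, 2065, 2066, to 2067-05-23 in 2067).
1007 ÷ 7 = 143 full weeks with remainder 6, so 143 more Tuesdays after the first → 144.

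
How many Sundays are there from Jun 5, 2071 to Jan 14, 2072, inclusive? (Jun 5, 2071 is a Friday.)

32

Jun 5, 2071 is a Friday; the first Sunday on or after it is Jun 7, 2071 (2 days later).
From Jun 7, 2071 to Jan 14, 2072: 23 + 31 + 31 + 30 + 31 + 30 + 31 + 14 = 221 days (rest of Jun, Jul, Aug, Sep, Oct, Nov, Dec, Jan).
221 ÷ 7 = 31 full weeks with remainder 4, so 31 more Sundays after the first → 32.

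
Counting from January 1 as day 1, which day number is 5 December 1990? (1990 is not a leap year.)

Days in months before December: 31 + 28 + 31 + 30 + 31 + 30 + 31 + 31 + 30 + 31 + 30 = 334.
Plus 5 days into December → day 339.

339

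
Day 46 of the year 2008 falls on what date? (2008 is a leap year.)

2008-02-15

January has 31 days (46 − 31 = 15 remain).
15 into February → February 15.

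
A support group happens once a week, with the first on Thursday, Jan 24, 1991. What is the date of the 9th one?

The 9th occurrence is 8 intervals after the first: 8 × 7 = 56 days after Jan 24, 1991.
Jan has 31 days — 7 days to the end of Jan leaves 49.
Feb has 28 days (21 left).
21 days into Mar → Mar 21, 1991.

Mar 21, 1991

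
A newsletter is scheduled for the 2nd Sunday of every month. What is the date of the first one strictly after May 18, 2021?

Jun 13, 2021

May 2021 starts on a Saturday; its first Sunday is the 2nd, so the 2nd Sunday is the 9th — May 9, 2021.
That is not after May 18, 2021, so look at Jun 2021.
Jun 2021 starts on a Tuesday; its first Sunday is the 6th, so the 2nd Sunday is the 13th — Jun 13, 2021.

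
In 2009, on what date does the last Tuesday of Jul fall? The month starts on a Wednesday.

Jul 2009 begins on a Wednesday, so the first Tuesday is Jul 7 (6 days later).
Jul 2009 has 31 days. Adding weeks: 7, 14, 21, 28 — the last one ≤ 31 is the 28th.

Jul 28, 2009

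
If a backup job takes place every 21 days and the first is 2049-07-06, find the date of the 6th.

2049-10-19

The 6th occurrence is 5 intervals after the first: 5 × 21 = 105 days after 2049-07-06.
July has 31 days — 25 days to the end of July leaves 80.
August has 31 days (49 left).
September has 30 days (19 left).
19 days into October → 2049-10-19.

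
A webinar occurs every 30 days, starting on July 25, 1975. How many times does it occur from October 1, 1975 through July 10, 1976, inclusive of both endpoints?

Occurrences land 30·i days after July 25, 1975 for i = 0, 1, 2, …
October 1, 1975 is 68 days after the start; 68 ÷ 30 = 2 remainder 8; since the remainder is 8, round up to i = 3. First occurrence in the window: #4 on October 23, 1975 (3×30 = 90 days in).
July 10, 1976 is 351 days after the start; 351 ÷ 30 = 11 remainder 21. Last occurrence in the window: #12 on June 19, 1976.
Occurrences #4 through #12: 9 in total.

9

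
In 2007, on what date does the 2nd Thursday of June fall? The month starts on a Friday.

14 June 2007

June 2007 begins on a Friday, so the first Thursday is June 7 (6 days later).
The 2nd Thursday is 1 weeks later: 7 + 7 = 14.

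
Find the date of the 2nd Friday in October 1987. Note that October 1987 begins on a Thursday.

1987-10-09

October 1987 begins on a Thursday, so the first Friday is October 2 (1 day later).
The 2nd Friday is 1 weeks later: 2 + 7 = 9.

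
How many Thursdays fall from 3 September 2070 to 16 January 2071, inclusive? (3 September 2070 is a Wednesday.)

20

3 September 2070 is a Wednesday; the first Thursday on or after it is 4 September 2070 (1 day later).
From 4 September 2070 to 16 January 2071: 26 + 31 + 30 + 31 + 16 = 134 days (rest of September, October, November, December, January).
134 ÷ 7 = 19 full weeks with remainder 1, so 19 more Thursdays after the first → 20.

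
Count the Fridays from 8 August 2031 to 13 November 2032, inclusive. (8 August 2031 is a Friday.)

8 August 2031 is a Friday; the first Friday on or after it is 8 August 2031.
From 8 August 2031 to 13 November 2032: 145 + 318 = 463 days (rest of 2031, to 13 November 2032 in 2032).
463 ÷ 7 = 66 full weeks with remainder 1, so 66 more Fridays after the first → 67.

67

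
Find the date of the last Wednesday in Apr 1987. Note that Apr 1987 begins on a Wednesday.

Apr 1987 begins on a Wednesday, so the first Wednesday is Apr 1.
Apr 1987 has 30 days. Adding weeks: 1, 8, 15, 22, 29 — the last one ≤ 30 is the 29th.

Apr 29, 1987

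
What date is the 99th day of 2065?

2065-04-09

January has 31 days (99 − 31 = 68 remain).
February has 28 days (68 − 28 = 40 remain).
March has 31 days (40 − 31 = 9 remain).
9 into April → April 9.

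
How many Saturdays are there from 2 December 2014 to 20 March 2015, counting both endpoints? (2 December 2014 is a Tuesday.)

15

2 December 2014 is a Tuesday; the first Saturday on or after it is 6 December 2014 (4 days later).
From 6 December 2014 to 20 March 2015: 25 + 31 + 28 + 20 = 104 days (rest of December, January, February, March).
104 ÷ 7 = 14 full weeks with remainder 6, so 14 more Saturdays after the first → 15.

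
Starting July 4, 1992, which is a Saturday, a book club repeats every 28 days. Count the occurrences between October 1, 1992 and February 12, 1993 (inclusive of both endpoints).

Occurrences land 28·i days after July 4, 1992 for i = 0, 1, 2, …
October 1, 1992 is 89 days after the start; 89 ÷ 28 = 3 remainder 5; since the remainder is 5, round up to i = 4. First occurrence in the window: #5 on October 24, 1992 (4×28 = 112 days in).
February 12, 1993 is 223 days after the start; 223 ÷ 28 = 7 remainder 27. Last occurrence in the window: #8 on January 16, 1993.
Occurrences #5 through #8: 4 in total.

4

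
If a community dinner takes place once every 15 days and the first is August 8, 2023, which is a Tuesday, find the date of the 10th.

The 10th occurrence is 9 intervals after the first: 9 × 15 = 135 days after August 8, 2023.
August has 31 days — 23 days to the end of August leaves 112.
September has 30 days (82 left).
October has 31 days (51 left).
November has 30 days (21 left).
21 days into December → December 21, 2023.

December 21, 2023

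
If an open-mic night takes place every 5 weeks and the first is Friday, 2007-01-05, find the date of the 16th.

The 16th occurrence is 15 intervals after the first: 15 × 35 = 525 days after 2007-01-05.
January has 31 days — 26 days to the end of January leaves 499.
From end of January to end of 2007 is 334 days (165 left).
January has 31 days (134 left).
February has 29 days (105 left).
March has 31 days (74 left).
April has 30 days (44 left).
May has 31 days (13 left).
13 days into June → 2008-06-13.

2008-06-13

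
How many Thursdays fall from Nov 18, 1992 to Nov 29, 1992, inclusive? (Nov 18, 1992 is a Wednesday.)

Nov 18, 1992 is a Wednesday; the first Thursday on or after it is Nov 19, 1992 (1 day later).
From Nov 19, 1992 to Nov 29, 1992 is 29 − 19 = 10 days.
10 ÷ 7 = 1 full weeks with remainder 3, so 1 more Thursdays after the first → 2.

2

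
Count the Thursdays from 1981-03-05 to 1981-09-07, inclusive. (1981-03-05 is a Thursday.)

27

1981-03-05 is a Thursday; the first Thursday on or after it is 1981-03-05.
From 1981-03-05 to 1981-09-07: 26 + 30 + 31 + 30 + 31 + 31 + 7 = 186 days (rest of March, April, May, June, July, August, September).
186 ÷ 7 = 26 full weeks with remainder 4, so 26 more Thursdays after the first → 27.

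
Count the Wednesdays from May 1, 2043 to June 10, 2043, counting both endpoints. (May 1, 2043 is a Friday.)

6

May 1, 2043 is a Friday; the first Wednesday on or after it is May 6, 2043 (5 days later).
From May 6, 2043 to June 10, 2043: 25 + 10 = 35 days (rest of May, June).
35 ÷ 7 = 5 full weeks with remainder 0, so 5 more Wednesdays after the first → 6.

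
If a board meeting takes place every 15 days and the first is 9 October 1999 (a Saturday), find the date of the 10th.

The 10th occurrence is 9 intervals after the first: 9 × 15 = 135 days after 9 October 1999.
October has 31 days — 22 days to the end of October leaves 113.
November has 30 days (83 left).
December has 31 days (52 left).
January has 31 days (21 left).
21 days into February → 21 February 2000.

21 February 2000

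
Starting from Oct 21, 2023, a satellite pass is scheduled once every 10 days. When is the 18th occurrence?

Apr 8, 2024

The 18th occurrence is 17 intervals after the first: 17 × 10 = 170 days after Oct 21, 2023.
Oct has 31 days — 10 days to the end of Oct leaves 160.
Nov has 30 days (130 left).
Dec has 31 days (99 left).
Jan has 31 days (68 left).
Feb has 29 days (39 left).
Mar has 31 days (8 left).
8 days into Apr → Apr 8, 2024.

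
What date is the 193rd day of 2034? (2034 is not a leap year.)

Jan has 31 days (193 − 31 = 162 remain).
Feb has 28 days (162 − 28 = 134 remain).
Mar has 31 days (134 − 31 = 103 remain).
Apr has 30 days (103 − 30 = 73 remain).
May has 31 days (73 − 31 = 42 remain).
Jun has 30 days (42 − 30 = 12 remain).
12 into Jul → Jul 12.

Jul 12, 2034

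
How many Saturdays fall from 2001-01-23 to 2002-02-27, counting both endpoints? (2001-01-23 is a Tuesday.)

57

2001-01-23 is a Tuesday; the first Saturday on or after it is 2001-01-27 (4 days later).
From 2001-01-27 to 2002-02-27: 338 + 58 = 396 days (rest of 2001, to 2002-02-27 in 2002).
396 ÷ 7 = 56 full weeks with remainder 4, so 56 more Saturdays after the first → 57.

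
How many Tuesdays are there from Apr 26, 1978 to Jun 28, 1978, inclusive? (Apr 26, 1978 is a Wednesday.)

9

Apr 26, 1978 is a Wednesday; the first Tuesday on or after it is May 2, 1978 (6 days later).
From May 2, 1978 to Jun 28, 1978: 29 + 28 = 57 days (rest of May, Jun).
57 ÷ 7 = 8 full weeks with remainder 1, so 8 more Tuesdays after the first → 9.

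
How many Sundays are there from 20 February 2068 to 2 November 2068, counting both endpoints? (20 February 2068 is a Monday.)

20 February 2068 is a Monday; the first Sunday on or after it is 26 February 2068 (6 days later).
From 26 February 2068 to 2 November 2068: 3 + 31 + 30 + 31 + 30 + 31 + 31 + 30 + 31 + 2 = 250 days (rest of February, March, April, May, June, July, August, September, October, November).
250 ÷ 7 = 35 full weeks with remainder 5, so 35 more Sundays after the first → 36.

36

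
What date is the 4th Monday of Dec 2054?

The first Monday of Dec 2054 is Dec 7.
The 4th Monday is 3 weeks later: 7 + 21 = 28.

Dec 28, 2054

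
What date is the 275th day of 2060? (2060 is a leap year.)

October 1, 2060

January has 31 days (275 − 31 = 244 remain).
February has 29 days (244 − 29 = 215 remain).
March has 31 days (215 − 31 = 184 remain).
April has 30 days (184 − 30 = 154 remain).
May has 31 days (154 − 31 = 123 remain).
June has 30 days (123 − 30 = 93 remain).
July has 31 days (93 − 31 = 62 remain).
August has 31 days (62 − 31 = 31 remain).
September has 30 days (31 − 30 = 1 remain).
1 into October → October 1.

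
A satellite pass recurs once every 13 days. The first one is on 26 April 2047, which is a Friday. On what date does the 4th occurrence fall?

The 4th occurrence is 3 intervals after the first: 3 × 13 = 39 days after 26 April 2047.
April has 30 days — 4 days to the end of April leaves 35.
May has 31 days (4 left).
4 days into June → 4 June 2047.

4 June 2047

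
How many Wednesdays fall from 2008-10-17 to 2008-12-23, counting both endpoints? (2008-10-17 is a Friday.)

9

2008-10-17 is a Friday; the first Wednesday on or after it is 2008-10-22 (5 days later).
From 2008-10-22 to 2008-12-23: 9 + 30 + 23 = 62 days (rest of October, November, December).
62 ÷ 7 = 8 full weeks with remainder 6, so 8 more Wednesdays after the first → 9.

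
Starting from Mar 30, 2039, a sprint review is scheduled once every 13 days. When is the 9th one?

Jul 12, 2039

The 9th occurrence is 8 intervals after the first: 8 × 13 = 104 days after Mar 30, 2039.
Mar has 31 days — 1 day to the end of Mar leaves 103.
Apr has 30 days (73 left).
May has 31 days (42 left).
Jun has 30 days (12 left).
12 days into Jul → Jul 12, 2039.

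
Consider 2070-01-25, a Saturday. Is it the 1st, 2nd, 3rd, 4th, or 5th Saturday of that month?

Day 25 falls in week ⌈25/7⌉ of the month.
Days 1–7 hold the 1st Saturday, 8–14 the 2nd, 15–21 the 3rd, 22–28 the 4th, 29–31 the 5th.
25 is in the range for the 4th.

4th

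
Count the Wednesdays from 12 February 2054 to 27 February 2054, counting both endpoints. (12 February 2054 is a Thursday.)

2

12 February 2054 is a Thursday; the first Wednesday on or after it is 18 February 2054 (6 days later).
From 18 February 2054 to 27 February 2054 is 27 − 18 = 9 days.
9 ÷ 7 = 1 full weeks with remainder 2, so 1 more Wednesdays after the first → 2.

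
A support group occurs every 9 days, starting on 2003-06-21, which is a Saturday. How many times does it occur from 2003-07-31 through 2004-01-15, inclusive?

19

Occurrences land 9·i days after 2003-06-21 for i = 0, 1, 2, …
2003-07-31 is 40 days after the start; 40 ÷ 9 = 4 remainder 4; since the remainder is 4, round up to i = 5. First occurrence in the window: #6 on 2003-08-05 (5×9 = 45 days in).
2004-01-15 is 208 days after the start; 208 ÷ 9 = 23 remainder 1. Last occurrence in the window: #24 on 2004-01-14.
Occurrences #6 through #24: 19 in total.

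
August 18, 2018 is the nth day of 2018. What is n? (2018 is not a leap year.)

230

Days in months before August: 31 + 28 + 31 + 30 + 31 + 30 + 31 = 212.
Plus 18 days into August → day 230.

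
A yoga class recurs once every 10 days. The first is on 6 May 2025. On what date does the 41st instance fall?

10 June 2026

The 41st occurrence is 40 intervals after the first: 40 × 10 = 400 days after 6 May 2025.
May has 31 days — 25 days to the end of May leaves 375.
June has 30 days (345 left).
July has 31 days (314 left).
August has 31 days (283 left).
September has 30 days (253 left).
October has 31 days (222 left).
November has 30 days (192 left).
December has 31 days (161 left).
January has 31 days (130 left).
February has 28 days (102 left).
March has 31 days (71 left).
April has 30 days (41 left).
May has 31 days (10 left).
10 days into June → 10 June 2026.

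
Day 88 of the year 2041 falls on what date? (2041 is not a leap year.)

January has 31 days (88 − 31 = 57 remain).
February has 28 days (57 − 28 = 29 remain).
29 into March → March 29.

2041-03-29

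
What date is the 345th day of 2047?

Jan has 31 days (345 − 31 = 314 remain).
Feb has 28 days (314 − 28 = 286 remain).
Mar has 31 days (286 − 31 = 255 remain).
Apr has 30 days (255 − 30 = 225 remain).
May has 31 days (225 − 31 = 194 remain).
Jun has 30 days (194 − 30 = 164 remain).
Jul has 31 days (164 − 31 = 133 remain).
Aug has 31 days (133 − 31 = 102 remain).
Sep has 30 days (102 − 30 = 72 remain).
Oct has 31 days (72 − 31 = 41 remain).
Nov has 30 days (41 − 30 = 11 remain).
11 into Dec → Dec 11.

Dec 11, 2047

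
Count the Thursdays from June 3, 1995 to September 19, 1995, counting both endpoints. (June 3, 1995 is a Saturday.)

June 3, 1995 is a Saturday; the first Thursday on or after it is June 8, 1995 (5 days later).
From June 8, 1995 to September 19, 1995: 22 + 31 + 31 + 19 = 103 days (rest of June, July, August, September).
103 ÷ 7 = 14 full weeks with remainder 5, so 14 more Thursdays after the first → 15.

15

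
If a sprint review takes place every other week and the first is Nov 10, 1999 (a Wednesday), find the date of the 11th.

Mar 29, 2000

The 11th occurrence is 10 intervals after the first: 10 × 14 = 140 days after Nov 10, 1999.
Nov has 30 days — 20 days to the end of Nov leaves 120.
Dec has 31 days (89 left).
Jan has 31 days (58 left).
Feb has 29 days (29 left).
29 days into Mar → Mar 29, 2000.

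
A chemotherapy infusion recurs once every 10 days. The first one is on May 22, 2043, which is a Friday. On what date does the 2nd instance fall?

June 1, 2043

The 2nd occurrence is 1 interval after the first: 1 × 10 = 10 days after May 22, 2043.
May has 31 days — 9 days to the end of May leaves 1.
1 day into June → June 1, 2043.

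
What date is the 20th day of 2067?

Jan 20, 2067

20 into Jan → Jan 20.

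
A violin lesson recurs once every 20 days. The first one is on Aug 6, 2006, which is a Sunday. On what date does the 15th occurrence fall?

May 13, 2007

The 15th occurrence is 14 intervals after the first: 14 × 20 = 280 days after Aug 6, 2006.
Aug has 31 days — 25 days to the end of Aug leaves 255.
Sep has 30 days (225 left).
Oct has 31 days (194 left).
Nov has 30 days (164 left).
Dec has 31 days (133 left).
Jan has 31 days (102 left).
Feb has 28 days (74 left).
Mar has 31 days (43 left).
Apr has 30 days (13 left).
13 days into May → May 13, 2007.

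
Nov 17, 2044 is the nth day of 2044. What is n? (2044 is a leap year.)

322

Days in months before Nov: 31 + 29 + 31 + 30 + 31 + 30 + 31 + 31 + 30 + 31 = 305.
Plus 17 days into Nov → day 322.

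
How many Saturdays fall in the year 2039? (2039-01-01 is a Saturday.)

53

2039-01-01 is a Saturday; the first Saturday on or after it is 2039-01-01.
From 2039-01-01 to 2039-12-31: 30 + 28 + 31 + 30 + 31 + 30 + 31 + 31 + 30 + 31 + 30 + 31 = 364 days (rest of January, February, March, April, May, June, July, August, September, October, November, December).
364 ÷ 7 = 52 full weeks with remainder 0, so 52 more Saturdays after the first → 53.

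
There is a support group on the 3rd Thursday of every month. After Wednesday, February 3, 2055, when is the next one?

February 2055 starts on a Monday; its first Thursday is the 4th, so the 3rd Thursday is the 18th — February 18, 2055.
February 18, 2055 is after February 3, 2055, so that is the next one.

February 18, 2055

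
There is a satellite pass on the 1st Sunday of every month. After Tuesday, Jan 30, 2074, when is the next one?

Jan 2074 starts on a Monday, so its 1st Sunday is Jan 7, 2074 (6 days in).
That is not after Jan 30, 2074, so look at Feb 2074.
Feb 2074 starts on a Thursday, so its 1st Sunday is Feb 4, 2074 (3 days in).

Feb 4, 2074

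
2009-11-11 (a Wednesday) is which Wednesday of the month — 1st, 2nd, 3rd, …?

Day 11 falls in week ⌈11/7⌉ of the month.
Days 1–7 hold the 1st Wednesday, 8–14 the 2nd, 15–21 the 3rd, 22–28 the 4th, 29–31 the 5th.
11 is in the range for the 2nd.

2nd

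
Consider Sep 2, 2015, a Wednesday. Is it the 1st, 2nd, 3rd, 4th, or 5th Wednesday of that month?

1st

Day 2 falls in week ⌈2/7⌉ of the month.
Days 1–7 hold the 1st Wednesday, 8–14 the 2nd, 15–21 the 3rd, 22–28 the 4th, 29–31 the 5th.
2 is in the range for the 1st.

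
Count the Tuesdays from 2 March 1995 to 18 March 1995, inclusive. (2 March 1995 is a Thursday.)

2

2 March 1995 is a Thursday; the first Tuesday on or after it is 7 March 1995 (5 days later).
From 7 March 1995 to 18 March 1995 is 18 − 7 = 11 days.
11 ÷ 7 = 1 full weeks with remainder 4, so 1 more Tuesdays after the first → 2.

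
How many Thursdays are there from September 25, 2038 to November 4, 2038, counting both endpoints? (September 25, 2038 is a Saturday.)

6

September 25, 2038 is a Saturday; the first Thursday on or after it is September 30, 2038 (5 days later).
From September 30, 2038 to November 4, 2038: 0 + 31 + 4 = 35 days (rest of September, October, November).
35 ÷ 7 = 5 full weeks with remainder 0, so 5 more Thursdays after the first → 6.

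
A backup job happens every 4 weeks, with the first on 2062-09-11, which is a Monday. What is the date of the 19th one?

The 19th occurrence is 18 intervals after the first: 18 × 28 = 504 days after 2062-09-11.
September has 30 days — 19 days to the end of September leaves 485.
From end of September to end of 2062 is 92 days (393 left).
2063 has 365 days (28 left).
28 days into January → 2064-01-28.

2064-01-28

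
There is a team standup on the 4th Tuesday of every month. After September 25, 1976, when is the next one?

September 1976 starts on a Wednesday; its first Tuesday is the 7th, so the 4th Tuesday is the 28th — September 28, 1976.
September 28, 1976 is after September 25, 1976, so that is the next one.

September 28, 1976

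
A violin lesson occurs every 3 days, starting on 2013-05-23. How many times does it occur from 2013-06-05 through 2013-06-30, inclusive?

Occurrences land 3·i days after 2013-05-23 for i = 0, 1, 2, …
2013-06-05 is 13 days after the start; 13 ÷ 3 = 4 remainder 1; since the remainder is 1, round up to i = 5. First occurrence in the window: #6 on 2013-06-07 (5×3 = 15 days in).
2013-06-30 is 38 days after the start; 38 ÷ 3 = 12 remainder 2. Last occurrence in the window: #13 on 2013-06-28.
Occurrences #6 through #13: 8 in total.

8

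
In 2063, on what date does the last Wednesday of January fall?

January 2063 begins on a Monday, so the first Wednesday is January 3 (2 days later).
January 2063 has 31 days. Adding weeks: 3, 10, 17, 24, 31 — the last one ≤ 31 is the 31st.

31 January 2063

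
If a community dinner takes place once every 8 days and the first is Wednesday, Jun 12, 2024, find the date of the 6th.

The 6th occurrence is 5 intervals after the first: 5 × 8 = 40 days after Jun 12, 2024.
Jun has 30 days — 18 days to the end of Jun leaves 22.
22 days into Jul → Jul 22, 2024.

Jul 22, 2024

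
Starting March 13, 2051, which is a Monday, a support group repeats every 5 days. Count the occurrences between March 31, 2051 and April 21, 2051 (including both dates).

Occurrences land 5·i days after March 13, 2051 for i = 0, 1, 2, …
March 31, 2051 is 18 days after the start; 18 ÷ 5 = 3 remainder 3; since the remainder is 3, round up to i = 4. First occurrence in the window: #5 on April 2, 2051 (4×5 = 20 days in).
April 21, 2051 is 39 days after the start; 39 ÷ 5 = 7 remainder 4. Last occurrence in the window: #8 on April 17, 2051.
Occurrences #5 through #8: 4 in total.

4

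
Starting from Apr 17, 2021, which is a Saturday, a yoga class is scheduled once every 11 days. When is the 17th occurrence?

Oct 10, 2021

The 17th occurrence is 16 intervals after the first: 16 × 11 = 176 days after Apr 17, 2021.
Apr has 30 days — 13 days to the end of Apr leaves 163.
May has 31 days (132 left).
Jun has 30 days (102 left).
Jul has 31 days (71 left).
Aug has 31 days (40 left).
Sep has 30 days (10 left).
10 days into Oct → Oct 10, 2021.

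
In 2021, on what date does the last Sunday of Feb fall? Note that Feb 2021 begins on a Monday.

Feb 2021 begins on a Monday, so the first Sunday is Feb 7 (6 days later).
Feb 2021 has 28 days. Adding weeks: 7, 14, 21, 28 — the last one ≤ 28 is the 28th.

Feb 28, 2021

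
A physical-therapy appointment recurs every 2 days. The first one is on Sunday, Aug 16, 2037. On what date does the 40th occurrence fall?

The 40th occurrence is 39 intervals after the first: 39 × 2 = 78 days after Aug 16, 2037.
Aug has 31 days — 15 days to the end of Aug leaves 63.
Sep has 30 days (33 left).
Oct has 31 days (2 left).
2 days into Nov → Nov 2, 2037.

Nov 2, 2037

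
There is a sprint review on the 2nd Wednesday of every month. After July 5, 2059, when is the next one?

July 9, 2059

July 2059 starts on a Tuesday; its first Wednesday is the 2nd, so the 2nd Wednesday is the 9th — July 9, 2059.
July 9, 2059 is after July 5, 2059, so that is the next one.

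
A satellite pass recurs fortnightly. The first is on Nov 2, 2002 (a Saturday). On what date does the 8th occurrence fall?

Feb 8, 2003

The 8th occurrence is 7 intervals after the first: 7 × 14 = 98 days after Nov 2, 2002.
Nov has 30 days — 28 days to the end of Nov leaves 70.
Dec has 31 days (39 left).
Jan has 31 days (8 left).
8 days into Feb → Feb 8, 2003.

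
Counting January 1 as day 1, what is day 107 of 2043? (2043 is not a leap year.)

Apr 17, 2043

Jan has 31 days (107 − 31 = 76 remain).
Feb has 28 days (76 − 28 = 48 remain).
Mar has 31 days (48 − 31 = 17 remain).
17 into Apr → Apr 17.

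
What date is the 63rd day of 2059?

January has 31 days (63 − 31 = 32 remain).
February has 28 days (32 − 28 = 4 remain).
4 into March → March 4.

March 4, 2059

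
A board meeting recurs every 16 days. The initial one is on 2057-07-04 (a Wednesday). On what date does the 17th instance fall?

2058-03-17

The 17th occurrence is 16 intervals after the first: 16 × 16 = 256 days after 2057-07-04.
July has 31 days — 27 days to the end of July leaves 229.
August has 31 days (198 left).
September has 30 days (168 left).
October has 31 days (137 left).
November has 30 days (107 left).
December has 31 days (76 left).
January has 31 days (45 left).
February has 28 days (17 left).
17 days into March → 2058-03-17.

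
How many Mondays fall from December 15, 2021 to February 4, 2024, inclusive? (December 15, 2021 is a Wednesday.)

111

December 15, 2021 is a Wednesday; the first Monday on or after it is December 20, 2021 (5 days later).
From December 20, 2021 to February 4, 2024: 11 + 365 + 365 + 35 = 776 days (rest of 2021, 2022, 2023, to February 4, 2024 in 2024).
776 ÷ 7 = 110 full weeks with remainder 6, so 110 more Mondays after the first → 111.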